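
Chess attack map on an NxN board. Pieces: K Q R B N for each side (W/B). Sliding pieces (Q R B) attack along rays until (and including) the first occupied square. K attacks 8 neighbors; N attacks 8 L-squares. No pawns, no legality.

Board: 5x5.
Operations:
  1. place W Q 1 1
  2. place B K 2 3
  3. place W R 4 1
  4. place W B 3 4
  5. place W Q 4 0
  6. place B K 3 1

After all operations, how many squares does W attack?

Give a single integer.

Answer: 19

Derivation:
Op 1: place WQ@(1,1)
Op 2: place BK@(2,3)
Op 3: place WR@(4,1)
Op 4: place WB@(3,4)
Op 5: place WQ@(4,0)
Op 6: place BK@(3,1)
Per-piece attacks for W:
  WQ@(1,1): attacks (1,2) (1,3) (1,4) (1,0) (2,1) (3,1) (0,1) (2,2) (3,3) (4,4) (2,0) (0,2) (0,0) [ray(1,0) blocked at (3,1)]
  WB@(3,4): attacks (4,3) (2,3) [ray(-1,-1) blocked at (2,3)]
  WQ@(4,0): attacks (4,1) (3,0) (2,0) (1,0) (0,0) (3,1) [ray(0,1) blocked at (4,1); ray(-1,1) blocked at (3,1)]
  WR@(4,1): attacks (4,2) (4,3) (4,4) (4,0) (3,1) [ray(0,-1) blocked at (4,0); ray(-1,0) blocked at (3,1)]
Union (19 distinct): (0,0) (0,1) (0,2) (1,0) (1,2) (1,3) (1,4) (2,0) (2,1) (2,2) (2,3) (3,0) (3,1) (3,3) (4,0) (4,1) (4,2) (4,3) (4,4)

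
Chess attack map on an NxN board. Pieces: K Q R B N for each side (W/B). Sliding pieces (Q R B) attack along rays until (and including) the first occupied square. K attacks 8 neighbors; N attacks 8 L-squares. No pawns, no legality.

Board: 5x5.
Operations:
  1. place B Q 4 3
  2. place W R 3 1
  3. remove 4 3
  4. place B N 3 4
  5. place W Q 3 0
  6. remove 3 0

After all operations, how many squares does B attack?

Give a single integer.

Answer: 3

Derivation:
Op 1: place BQ@(4,3)
Op 2: place WR@(3,1)
Op 3: remove (4,3)
Op 4: place BN@(3,4)
Op 5: place WQ@(3,0)
Op 6: remove (3,0)
Per-piece attacks for B:
  BN@(3,4): attacks (4,2) (2,2) (1,3)
Union (3 distinct): (1,3) (2,2) (4,2)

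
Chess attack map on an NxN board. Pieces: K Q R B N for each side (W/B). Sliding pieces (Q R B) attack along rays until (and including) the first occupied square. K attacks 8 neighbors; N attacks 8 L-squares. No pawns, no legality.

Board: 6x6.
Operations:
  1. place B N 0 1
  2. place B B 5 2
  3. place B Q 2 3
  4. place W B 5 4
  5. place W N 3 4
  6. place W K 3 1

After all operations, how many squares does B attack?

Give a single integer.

Answer: 19

Derivation:
Op 1: place BN@(0,1)
Op 2: place BB@(5,2)
Op 3: place BQ@(2,3)
Op 4: place WB@(5,4)
Op 5: place WN@(3,4)
Op 6: place WK@(3,1)
Per-piece attacks for B:
  BN@(0,1): attacks (1,3) (2,2) (2,0)
  BQ@(2,3): attacks (2,4) (2,5) (2,2) (2,1) (2,0) (3,3) (4,3) (5,3) (1,3) (0,3) (3,4) (3,2) (4,1) (5,0) (1,4) (0,5) (1,2) (0,1) [ray(1,1) blocked at (3,4); ray(-1,-1) blocked at (0,1)]
  BB@(5,2): attacks (4,3) (3,4) (4,1) (3,0) [ray(-1,1) blocked at (3,4)]
Union (19 distinct): (0,1) (0,3) (0,5) (1,2) (1,3) (1,4) (2,0) (2,1) (2,2) (2,4) (2,5) (3,0) (3,2) (3,3) (3,4) (4,1) (4,3) (5,0) (5,3)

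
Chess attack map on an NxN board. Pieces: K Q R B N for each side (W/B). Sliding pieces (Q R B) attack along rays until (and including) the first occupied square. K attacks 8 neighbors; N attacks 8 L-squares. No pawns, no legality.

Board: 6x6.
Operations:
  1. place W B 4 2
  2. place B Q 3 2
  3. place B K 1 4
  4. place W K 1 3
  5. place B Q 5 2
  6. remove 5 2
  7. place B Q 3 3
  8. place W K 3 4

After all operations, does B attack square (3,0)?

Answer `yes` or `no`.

Answer: yes

Derivation:
Op 1: place WB@(4,2)
Op 2: place BQ@(3,2)
Op 3: place BK@(1,4)
Op 4: place WK@(1,3)
Op 5: place BQ@(5,2)
Op 6: remove (5,2)
Op 7: place BQ@(3,3)
Op 8: place WK@(3,4)
Per-piece attacks for B:
  BK@(1,4): attacks (1,5) (1,3) (2,4) (0,4) (2,5) (2,3) (0,5) (0,3)
  BQ@(3,2): attacks (3,3) (3,1) (3,0) (4,2) (2,2) (1,2) (0,2) (4,3) (5,4) (4,1) (5,0) (2,3) (1,4) (2,1) (1,0) [ray(0,1) blocked at (3,3); ray(1,0) blocked at (4,2); ray(-1,1) blocked at (1,4)]
  BQ@(3,3): attacks (3,4) (3,2) (4,3) (5,3) (2,3) (1,3) (4,4) (5,5) (4,2) (2,4) (1,5) (2,2) (1,1) (0,0) [ray(0,1) blocked at (3,4); ray(0,-1) blocked at (3,2); ray(-1,0) blocked at (1,3); ray(1,-1) blocked at (4,2)]
B attacks (3,0): yes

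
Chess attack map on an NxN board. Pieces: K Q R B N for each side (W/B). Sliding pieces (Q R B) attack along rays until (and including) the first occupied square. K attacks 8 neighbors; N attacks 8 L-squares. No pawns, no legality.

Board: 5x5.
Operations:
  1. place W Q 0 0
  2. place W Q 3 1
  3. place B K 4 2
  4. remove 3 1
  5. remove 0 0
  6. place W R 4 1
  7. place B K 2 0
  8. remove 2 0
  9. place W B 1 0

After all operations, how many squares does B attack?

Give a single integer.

Op 1: place WQ@(0,0)
Op 2: place WQ@(3,1)
Op 3: place BK@(4,2)
Op 4: remove (3,1)
Op 5: remove (0,0)
Op 6: place WR@(4,1)
Op 7: place BK@(2,0)
Op 8: remove (2,0)
Op 9: place WB@(1,0)
Per-piece attacks for B:
  BK@(4,2): attacks (4,3) (4,1) (3,2) (3,3) (3,1)
Union (5 distinct): (3,1) (3,2) (3,3) (4,1) (4,3)

Answer: 5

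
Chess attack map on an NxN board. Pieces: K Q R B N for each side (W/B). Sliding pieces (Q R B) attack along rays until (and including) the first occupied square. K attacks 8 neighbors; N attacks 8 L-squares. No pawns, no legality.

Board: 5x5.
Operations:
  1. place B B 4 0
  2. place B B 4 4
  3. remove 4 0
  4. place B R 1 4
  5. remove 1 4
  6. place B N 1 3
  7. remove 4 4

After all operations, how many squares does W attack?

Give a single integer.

Answer: 0

Derivation:
Op 1: place BB@(4,0)
Op 2: place BB@(4,4)
Op 3: remove (4,0)
Op 4: place BR@(1,4)
Op 5: remove (1,4)
Op 6: place BN@(1,3)
Op 7: remove (4,4)
Per-piece attacks for W:
Union (0 distinct): (none)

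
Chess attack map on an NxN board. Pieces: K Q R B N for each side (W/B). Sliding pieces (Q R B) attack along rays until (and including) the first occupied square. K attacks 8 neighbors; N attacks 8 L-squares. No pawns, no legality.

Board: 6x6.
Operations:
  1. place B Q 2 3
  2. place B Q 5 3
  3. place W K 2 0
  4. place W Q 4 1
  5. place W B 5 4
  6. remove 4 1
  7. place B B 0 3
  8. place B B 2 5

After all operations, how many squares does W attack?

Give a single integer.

Answer: 8

Derivation:
Op 1: place BQ@(2,3)
Op 2: place BQ@(5,3)
Op 3: place WK@(2,0)
Op 4: place WQ@(4,1)
Op 5: place WB@(5,4)
Op 6: remove (4,1)
Op 7: place BB@(0,3)
Op 8: place BB@(2,5)
Per-piece attacks for W:
  WK@(2,0): attacks (2,1) (3,0) (1,0) (3,1) (1,1)
  WB@(5,4): attacks (4,5) (4,3) (3,2) (2,1) (1,0)
Union (8 distinct): (1,0) (1,1) (2,1) (3,0) (3,1) (3,2) (4,3) (4,5)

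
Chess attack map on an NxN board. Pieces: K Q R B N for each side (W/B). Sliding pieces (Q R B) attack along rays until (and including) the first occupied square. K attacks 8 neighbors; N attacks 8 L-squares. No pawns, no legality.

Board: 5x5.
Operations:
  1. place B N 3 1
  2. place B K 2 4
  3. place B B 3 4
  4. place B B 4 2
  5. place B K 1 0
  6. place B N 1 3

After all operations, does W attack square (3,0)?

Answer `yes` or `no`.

Op 1: place BN@(3,1)
Op 2: place BK@(2,4)
Op 3: place BB@(3,4)
Op 4: place BB@(4,2)
Op 5: place BK@(1,0)
Op 6: place BN@(1,3)
Per-piece attacks for W:
W attacks (3,0): no

Answer: no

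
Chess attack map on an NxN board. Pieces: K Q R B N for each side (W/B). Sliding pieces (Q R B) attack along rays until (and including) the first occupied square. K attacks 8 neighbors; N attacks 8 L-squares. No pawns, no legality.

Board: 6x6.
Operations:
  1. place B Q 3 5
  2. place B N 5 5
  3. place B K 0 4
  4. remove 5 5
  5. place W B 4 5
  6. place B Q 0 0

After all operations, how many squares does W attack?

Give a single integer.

Op 1: place BQ@(3,5)
Op 2: place BN@(5,5)
Op 3: place BK@(0,4)
Op 4: remove (5,5)
Op 5: place WB@(4,5)
Op 6: place BQ@(0,0)
Per-piece attacks for W:
  WB@(4,5): attacks (5,4) (3,4) (2,3) (1,2) (0,1)
Union (5 distinct): (0,1) (1,2) (2,3) (3,4) (5,4)

Answer: 5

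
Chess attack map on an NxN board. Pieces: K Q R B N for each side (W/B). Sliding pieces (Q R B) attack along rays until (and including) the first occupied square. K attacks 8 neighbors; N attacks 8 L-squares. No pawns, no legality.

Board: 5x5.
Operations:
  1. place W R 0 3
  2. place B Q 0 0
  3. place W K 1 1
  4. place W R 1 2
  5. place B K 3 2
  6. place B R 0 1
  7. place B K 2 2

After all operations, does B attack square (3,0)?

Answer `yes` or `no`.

Answer: yes

Derivation:
Op 1: place WR@(0,3)
Op 2: place BQ@(0,0)
Op 3: place WK@(1,1)
Op 4: place WR@(1,2)
Op 5: place BK@(3,2)
Op 6: place BR@(0,1)
Op 7: place BK@(2,2)
Per-piece attacks for B:
  BQ@(0,0): attacks (0,1) (1,0) (2,0) (3,0) (4,0) (1,1) [ray(0,1) blocked at (0,1); ray(1,1) blocked at (1,1)]
  BR@(0,1): attacks (0,2) (0,3) (0,0) (1,1) [ray(0,1) blocked at (0,3); ray(0,-1) blocked at (0,0); ray(1,0) blocked at (1,1)]
  BK@(2,2): attacks (2,3) (2,1) (3,2) (1,2) (3,3) (3,1) (1,3) (1,1)
  BK@(3,2): attacks (3,3) (3,1) (4,2) (2,2) (4,3) (4,1) (2,3) (2,1)
B attacks (3,0): yes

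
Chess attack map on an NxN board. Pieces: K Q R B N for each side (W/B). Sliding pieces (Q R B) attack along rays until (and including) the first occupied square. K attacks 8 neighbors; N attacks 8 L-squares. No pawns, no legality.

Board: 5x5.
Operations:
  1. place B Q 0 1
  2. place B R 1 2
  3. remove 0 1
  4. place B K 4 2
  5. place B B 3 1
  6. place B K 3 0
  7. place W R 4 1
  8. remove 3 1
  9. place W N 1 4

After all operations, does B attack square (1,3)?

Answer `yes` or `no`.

Op 1: place BQ@(0,1)
Op 2: place BR@(1,2)
Op 3: remove (0,1)
Op 4: place BK@(4,2)
Op 5: place BB@(3,1)
Op 6: place BK@(3,0)
Op 7: place WR@(4,1)
Op 8: remove (3,1)
Op 9: place WN@(1,4)
Per-piece attacks for B:
  BR@(1,2): attacks (1,3) (1,4) (1,1) (1,0) (2,2) (3,2) (4,2) (0,2) [ray(0,1) blocked at (1,4); ray(1,0) blocked at (4,2)]
  BK@(3,0): attacks (3,1) (4,0) (2,0) (4,1) (2,1)
  BK@(4,2): attacks (4,3) (4,1) (3,2) (3,3) (3,1)
B attacks (1,3): yes

Answer: yes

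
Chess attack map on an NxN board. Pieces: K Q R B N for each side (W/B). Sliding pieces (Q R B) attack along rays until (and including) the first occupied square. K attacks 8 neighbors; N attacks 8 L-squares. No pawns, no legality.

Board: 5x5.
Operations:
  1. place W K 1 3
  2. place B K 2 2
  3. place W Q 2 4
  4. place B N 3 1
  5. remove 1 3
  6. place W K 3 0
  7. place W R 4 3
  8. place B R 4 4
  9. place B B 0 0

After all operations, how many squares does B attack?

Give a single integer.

Answer: 13

Derivation:
Op 1: place WK@(1,3)
Op 2: place BK@(2,2)
Op 3: place WQ@(2,4)
Op 4: place BN@(3,1)
Op 5: remove (1,3)
Op 6: place WK@(3,0)
Op 7: place WR@(4,3)
Op 8: place BR@(4,4)
Op 9: place BB@(0,0)
Per-piece attacks for B:
  BB@(0,0): attacks (1,1) (2,2) [ray(1,1) blocked at (2,2)]
  BK@(2,2): attacks (2,3) (2,1) (3,2) (1,2) (3,3) (3,1) (1,3) (1,1)
  BN@(3,1): attacks (4,3) (2,3) (1,2) (1,0)
  BR@(4,4): attacks (4,3) (3,4) (2,4) [ray(0,-1) blocked at (4,3); ray(-1,0) blocked at (2,4)]
Union (13 distinct): (1,0) (1,1) (1,2) (1,3) (2,1) (2,2) (2,3) (2,4) (3,1) (3,2) (3,3) (3,4) (4,3)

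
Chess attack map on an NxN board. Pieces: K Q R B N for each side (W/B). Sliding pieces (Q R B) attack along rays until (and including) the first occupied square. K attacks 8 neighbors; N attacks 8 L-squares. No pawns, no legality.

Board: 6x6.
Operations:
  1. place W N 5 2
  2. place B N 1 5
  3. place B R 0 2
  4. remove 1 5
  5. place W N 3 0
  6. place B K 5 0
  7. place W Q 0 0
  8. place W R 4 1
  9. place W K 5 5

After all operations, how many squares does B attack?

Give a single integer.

Answer: 13

Derivation:
Op 1: place WN@(5,2)
Op 2: place BN@(1,5)
Op 3: place BR@(0,2)
Op 4: remove (1,5)
Op 5: place WN@(3,0)
Op 6: place BK@(5,0)
Op 7: place WQ@(0,0)
Op 8: place WR@(4,1)
Op 9: place WK@(5,5)
Per-piece attacks for B:
  BR@(0,2): attacks (0,3) (0,4) (0,5) (0,1) (0,0) (1,2) (2,2) (3,2) (4,2) (5,2) [ray(0,-1) blocked at (0,0); ray(1,0) blocked at (5,2)]
  BK@(5,0): attacks (5,1) (4,0) (4,1)
Union (13 distinct): (0,0) (0,1) (0,3) (0,4) (0,5) (1,2) (2,2) (3,2) (4,0) (4,1) (4,2) (5,1) (5,2)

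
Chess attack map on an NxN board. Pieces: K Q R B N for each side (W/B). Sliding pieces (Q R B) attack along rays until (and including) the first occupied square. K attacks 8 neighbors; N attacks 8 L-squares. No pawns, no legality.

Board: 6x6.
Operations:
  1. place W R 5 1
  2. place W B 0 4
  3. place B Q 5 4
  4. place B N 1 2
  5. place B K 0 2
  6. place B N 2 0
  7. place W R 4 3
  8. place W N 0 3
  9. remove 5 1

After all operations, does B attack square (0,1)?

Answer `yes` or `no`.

Answer: yes

Derivation:
Op 1: place WR@(5,1)
Op 2: place WB@(0,4)
Op 3: place BQ@(5,4)
Op 4: place BN@(1,2)
Op 5: place BK@(0,2)
Op 6: place BN@(2,0)
Op 7: place WR@(4,3)
Op 8: place WN@(0,3)
Op 9: remove (5,1)
Per-piece attacks for B:
  BK@(0,2): attacks (0,3) (0,1) (1,2) (1,3) (1,1)
  BN@(1,2): attacks (2,4) (3,3) (0,4) (2,0) (3,1) (0,0)
  BN@(2,0): attacks (3,2) (4,1) (1,2) (0,1)
  BQ@(5,4): attacks (5,5) (5,3) (5,2) (5,1) (5,0) (4,4) (3,4) (2,4) (1,4) (0,4) (4,5) (4,3) [ray(-1,0) blocked at (0,4); ray(-1,-1) blocked at (4,3)]
B attacks (0,1): yes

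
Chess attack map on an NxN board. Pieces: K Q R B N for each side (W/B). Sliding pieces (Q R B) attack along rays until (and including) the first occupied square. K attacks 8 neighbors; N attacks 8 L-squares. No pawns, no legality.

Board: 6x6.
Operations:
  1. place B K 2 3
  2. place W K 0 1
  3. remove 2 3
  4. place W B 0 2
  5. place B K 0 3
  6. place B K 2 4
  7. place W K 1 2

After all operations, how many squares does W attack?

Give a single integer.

Op 1: place BK@(2,3)
Op 2: place WK@(0,1)
Op 3: remove (2,3)
Op 4: place WB@(0,2)
Op 5: place BK@(0,3)
Op 6: place BK@(2,4)
Op 7: place WK@(1,2)
Per-piece attacks for W:
  WK@(0,1): attacks (0,2) (0,0) (1,1) (1,2) (1,0)
  WB@(0,2): attacks (1,3) (2,4) (1,1) (2,0) [ray(1,1) blocked at (2,4)]
  WK@(1,2): attacks (1,3) (1,1) (2,2) (0,2) (2,3) (2,1) (0,3) (0,1)
Union (13 distinct): (0,0) (0,1) (0,2) (0,3) (1,0) (1,1) (1,2) (1,3) (2,0) (2,1) (2,2) (2,3) (2,4)

Answer: 13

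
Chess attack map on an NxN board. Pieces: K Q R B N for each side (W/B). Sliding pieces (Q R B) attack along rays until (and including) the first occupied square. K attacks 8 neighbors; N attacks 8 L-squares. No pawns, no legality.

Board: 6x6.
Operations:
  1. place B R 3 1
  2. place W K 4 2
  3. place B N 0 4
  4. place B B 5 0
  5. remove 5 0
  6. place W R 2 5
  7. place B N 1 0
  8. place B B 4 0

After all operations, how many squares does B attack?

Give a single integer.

Op 1: place BR@(3,1)
Op 2: place WK@(4,2)
Op 3: place BN@(0,4)
Op 4: place BB@(5,0)
Op 5: remove (5,0)
Op 6: place WR@(2,5)
Op 7: place BN@(1,0)
Op 8: place BB@(4,0)
Per-piece attacks for B:
  BN@(0,4): attacks (2,5) (1,2) (2,3)
  BN@(1,0): attacks (2,2) (3,1) (0,2)
  BR@(3,1): attacks (3,2) (3,3) (3,4) (3,5) (3,0) (4,1) (5,1) (2,1) (1,1) (0,1)
  BB@(4,0): attacks (5,1) (3,1) [ray(-1,1) blocked at (3,1)]
Union (16 distinct): (0,1) (0,2) (1,1) (1,2) (2,1) (2,2) (2,3) (2,5) (3,0) (3,1) (3,2) (3,3) (3,4) (3,5) (4,1) (5,1)

Answer: 16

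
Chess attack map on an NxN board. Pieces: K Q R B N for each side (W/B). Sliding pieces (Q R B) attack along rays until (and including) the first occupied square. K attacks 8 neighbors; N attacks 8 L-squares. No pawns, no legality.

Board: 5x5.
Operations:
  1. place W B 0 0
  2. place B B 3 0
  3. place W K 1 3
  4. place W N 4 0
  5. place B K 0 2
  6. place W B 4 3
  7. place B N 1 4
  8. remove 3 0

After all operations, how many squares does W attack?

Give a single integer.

Op 1: place WB@(0,0)
Op 2: place BB@(3,0)
Op 3: place WK@(1,3)
Op 4: place WN@(4,0)
Op 5: place BK@(0,2)
Op 6: place WB@(4,3)
Op 7: place BN@(1,4)
Op 8: remove (3,0)
Per-piece attacks for W:
  WB@(0,0): attacks (1,1) (2,2) (3,3) (4,4)
  WK@(1,3): attacks (1,4) (1,2) (2,3) (0,3) (2,4) (2,2) (0,4) (0,2)
  WN@(4,0): attacks (3,2) (2,1)
  WB@(4,3): attacks (3,4) (3,2) (2,1) (1,0)
Union (15 distinct): (0,2) (0,3) (0,4) (1,0) (1,1) (1,2) (1,4) (2,1) (2,2) (2,3) (2,4) (3,2) (3,3) (3,4) (4,4)

Answer: 15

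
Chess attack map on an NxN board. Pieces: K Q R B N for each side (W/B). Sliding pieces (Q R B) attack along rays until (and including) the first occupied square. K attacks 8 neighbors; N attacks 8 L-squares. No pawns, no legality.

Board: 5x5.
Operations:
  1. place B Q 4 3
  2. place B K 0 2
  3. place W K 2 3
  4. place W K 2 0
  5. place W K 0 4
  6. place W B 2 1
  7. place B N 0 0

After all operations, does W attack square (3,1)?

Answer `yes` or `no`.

Op 1: place BQ@(4,3)
Op 2: place BK@(0,2)
Op 3: place WK@(2,3)
Op 4: place WK@(2,0)
Op 5: place WK@(0,4)
Op 6: place WB@(2,1)
Op 7: place BN@(0,0)
Per-piece attacks for W:
  WK@(0,4): attacks (0,3) (1,4) (1,3)
  WK@(2,0): attacks (2,1) (3,0) (1,0) (3,1) (1,1)
  WB@(2,1): attacks (3,2) (4,3) (3,0) (1,2) (0,3) (1,0) [ray(1,1) blocked at (4,3)]
  WK@(2,3): attacks (2,4) (2,2) (3,3) (1,3) (3,4) (3,2) (1,4) (1,2)
W attacks (3,1): yes

Answer: yes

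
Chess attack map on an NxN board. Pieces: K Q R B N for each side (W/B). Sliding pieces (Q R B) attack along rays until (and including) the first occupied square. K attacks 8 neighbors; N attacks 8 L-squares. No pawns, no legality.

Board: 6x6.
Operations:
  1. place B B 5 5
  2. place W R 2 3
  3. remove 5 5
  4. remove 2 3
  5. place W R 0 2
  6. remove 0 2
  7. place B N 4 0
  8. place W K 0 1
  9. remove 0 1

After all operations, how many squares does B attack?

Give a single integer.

Answer: 3

Derivation:
Op 1: place BB@(5,5)
Op 2: place WR@(2,3)
Op 3: remove (5,5)
Op 4: remove (2,3)
Op 5: place WR@(0,2)
Op 6: remove (0,2)
Op 7: place BN@(4,0)
Op 8: place WK@(0,1)
Op 9: remove (0,1)
Per-piece attacks for B:
  BN@(4,0): attacks (5,2) (3,2) (2,1)
Union (3 distinct): (2,1) (3,2) (5,2)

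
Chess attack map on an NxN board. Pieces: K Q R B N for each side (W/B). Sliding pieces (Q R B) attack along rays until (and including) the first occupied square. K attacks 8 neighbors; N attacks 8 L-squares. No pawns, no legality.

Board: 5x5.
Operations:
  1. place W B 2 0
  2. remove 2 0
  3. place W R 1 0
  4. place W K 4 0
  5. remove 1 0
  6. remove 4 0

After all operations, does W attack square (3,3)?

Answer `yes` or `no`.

Op 1: place WB@(2,0)
Op 2: remove (2,0)
Op 3: place WR@(1,0)
Op 4: place WK@(4,0)
Op 5: remove (1,0)
Op 6: remove (4,0)
Per-piece attacks for W:
W attacks (3,3): no

Answer: no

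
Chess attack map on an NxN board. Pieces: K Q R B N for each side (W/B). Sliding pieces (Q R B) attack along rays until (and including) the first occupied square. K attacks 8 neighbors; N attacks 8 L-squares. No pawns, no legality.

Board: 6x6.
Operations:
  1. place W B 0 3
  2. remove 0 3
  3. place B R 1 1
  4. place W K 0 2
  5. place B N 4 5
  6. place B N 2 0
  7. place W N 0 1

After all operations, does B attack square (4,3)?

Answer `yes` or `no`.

Op 1: place WB@(0,3)
Op 2: remove (0,3)
Op 3: place BR@(1,1)
Op 4: place WK@(0,2)
Op 5: place BN@(4,5)
Op 6: place BN@(2,0)
Op 7: place WN@(0,1)
Per-piece attacks for B:
  BR@(1,1): attacks (1,2) (1,3) (1,4) (1,5) (1,0) (2,1) (3,1) (4,1) (5,1) (0,1) [ray(-1,0) blocked at (0,1)]
  BN@(2,0): attacks (3,2) (4,1) (1,2) (0,1)
  BN@(4,5): attacks (5,3) (3,3) (2,4)
B attacks (4,3): no

Answer: no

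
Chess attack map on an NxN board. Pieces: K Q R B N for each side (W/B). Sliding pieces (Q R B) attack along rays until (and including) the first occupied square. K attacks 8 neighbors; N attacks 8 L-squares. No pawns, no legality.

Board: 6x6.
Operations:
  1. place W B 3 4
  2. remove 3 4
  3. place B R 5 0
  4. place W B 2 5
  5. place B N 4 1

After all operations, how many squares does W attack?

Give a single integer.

Answer: 5

Derivation:
Op 1: place WB@(3,4)
Op 2: remove (3,4)
Op 3: place BR@(5,0)
Op 4: place WB@(2,5)
Op 5: place BN@(4,1)
Per-piece attacks for W:
  WB@(2,5): attacks (3,4) (4,3) (5,2) (1,4) (0,3)
Union (5 distinct): (0,3) (1,4) (3,4) (4,3) (5,2)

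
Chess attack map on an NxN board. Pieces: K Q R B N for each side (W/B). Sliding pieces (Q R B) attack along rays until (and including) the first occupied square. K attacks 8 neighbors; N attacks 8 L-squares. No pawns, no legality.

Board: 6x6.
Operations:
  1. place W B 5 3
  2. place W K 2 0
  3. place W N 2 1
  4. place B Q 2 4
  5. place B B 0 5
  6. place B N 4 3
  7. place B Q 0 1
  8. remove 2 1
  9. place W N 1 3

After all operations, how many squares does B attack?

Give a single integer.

Answer: 30

Derivation:
Op 1: place WB@(5,3)
Op 2: place WK@(2,0)
Op 3: place WN@(2,1)
Op 4: place BQ@(2,4)
Op 5: place BB@(0,5)
Op 6: place BN@(4,3)
Op 7: place BQ@(0,1)
Op 8: remove (2,1)
Op 9: place WN@(1,3)
Per-piece attacks for B:
  BQ@(0,1): attacks (0,2) (0,3) (0,4) (0,5) (0,0) (1,1) (2,1) (3,1) (4,1) (5,1) (1,2) (2,3) (3,4) (4,5) (1,0) [ray(0,1) blocked at (0,5)]
  BB@(0,5): attacks (1,4) (2,3) (3,2) (4,1) (5,0)
  BQ@(2,4): attacks (2,5) (2,3) (2,2) (2,1) (2,0) (3,4) (4,4) (5,4) (1,4) (0,4) (3,5) (3,3) (4,2) (5,1) (1,5) (1,3) [ray(0,-1) blocked at (2,0); ray(-1,-1) blocked at (1,3)]
  BN@(4,3): attacks (5,5) (3,5) (2,4) (5,1) (3,1) (2,2)
Union (30 distinct): (0,0) (0,2) (0,3) (0,4) (0,5) (1,0) (1,1) (1,2) (1,3) (1,4) (1,5) (2,0) (2,1) (2,2) (2,3) (2,4) (2,5) (3,1) (3,2) (3,3) (3,4) (3,5) (4,1) (4,2) (4,4) (4,5) (5,0) (5,1) (5,4) (5,5)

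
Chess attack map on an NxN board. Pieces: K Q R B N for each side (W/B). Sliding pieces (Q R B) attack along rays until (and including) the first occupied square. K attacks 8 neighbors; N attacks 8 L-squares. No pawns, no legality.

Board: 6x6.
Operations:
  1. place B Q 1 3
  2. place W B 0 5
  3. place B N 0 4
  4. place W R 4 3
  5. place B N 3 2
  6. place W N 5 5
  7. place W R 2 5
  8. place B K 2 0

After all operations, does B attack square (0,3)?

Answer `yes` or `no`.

Answer: yes

Derivation:
Op 1: place BQ@(1,3)
Op 2: place WB@(0,5)
Op 3: place BN@(0,4)
Op 4: place WR@(4,3)
Op 5: place BN@(3,2)
Op 6: place WN@(5,5)
Op 7: place WR@(2,5)
Op 8: place BK@(2,0)
Per-piece attacks for B:
  BN@(0,4): attacks (2,5) (1,2) (2,3)
  BQ@(1,3): attacks (1,4) (1,5) (1,2) (1,1) (1,0) (2,3) (3,3) (4,3) (0,3) (2,4) (3,5) (2,2) (3,1) (4,0) (0,4) (0,2) [ray(1,0) blocked at (4,3); ray(-1,1) blocked at (0,4)]
  BK@(2,0): attacks (2,1) (3,0) (1,0) (3,1) (1,1)
  BN@(3,2): attacks (4,4) (5,3) (2,4) (1,3) (4,0) (5,1) (2,0) (1,1)
B attacks (0,3): yes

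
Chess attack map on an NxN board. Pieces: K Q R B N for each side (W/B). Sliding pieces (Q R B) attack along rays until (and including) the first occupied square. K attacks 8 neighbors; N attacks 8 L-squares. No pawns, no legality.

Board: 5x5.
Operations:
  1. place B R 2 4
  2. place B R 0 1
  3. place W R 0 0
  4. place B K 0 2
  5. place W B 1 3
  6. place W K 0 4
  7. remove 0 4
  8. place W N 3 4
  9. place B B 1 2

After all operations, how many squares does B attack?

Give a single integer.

Op 1: place BR@(2,4)
Op 2: place BR@(0,1)
Op 3: place WR@(0,0)
Op 4: place BK@(0,2)
Op 5: place WB@(1,3)
Op 6: place WK@(0,4)
Op 7: remove (0,4)
Op 8: place WN@(3,4)
Op 9: place BB@(1,2)
Per-piece attacks for B:
  BR@(0,1): attacks (0,2) (0,0) (1,1) (2,1) (3,1) (4,1) [ray(0,1) blocked at (0,2); ray(0,-1) blocked at (0,0)]
  BK@(0,2): attacks (0,3) (0,1) (1,2) (1,3) (1,1)
  BB@(1,2): attacks (2,3) (3,4) (2,1) (3,0) (0,3) (0,1) [ray(1,1) blocked at (3,4); ray(-1,-1) blocked at (0,1)]
  BR@(2,4): attacks (2,3) (2,2) (2,1) (2,0) (3,4) (1,4) (0,4) [ray(1,0) blocked at (3,4)]
Union (17 distinct): (0,0) (0,1) (0,2) (0,3) (0,4) (1,1) (1,2) (1,3) (1,4) (2,0) (2,1) (2,2) (2,3) (3,0) (3,1) (3,4) (4,1)

Answer: 17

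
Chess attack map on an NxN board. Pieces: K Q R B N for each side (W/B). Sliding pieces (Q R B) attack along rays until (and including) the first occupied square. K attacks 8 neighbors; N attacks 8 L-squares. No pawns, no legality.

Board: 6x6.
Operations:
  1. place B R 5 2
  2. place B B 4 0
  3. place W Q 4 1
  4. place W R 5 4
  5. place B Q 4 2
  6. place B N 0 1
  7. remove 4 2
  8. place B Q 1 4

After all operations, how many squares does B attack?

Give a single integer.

Answer: 24

Derivation:
Op 1: place BR@(5,2)
Op 2: place BB@(4,0)
Op 3: place WQ@(4,1)
Op 4: place WR@(5,4)
Op 5: place BQ@(4,2)
Op 6: place BN@(0,1)
Op 7: remove (4,2)
Op 8: place BQ@(1,4)
Per-piece attacks for B:
  BN@(0,1): attacks (1,3) (2,2) (2,0)
  BQ@(1,4): attacks (1,5) (1,3) (1,2) (1,1) (1,0) (2,4) (3,4) (4,4) (5,4) (0,4) (2,5) (2,3) (3,2) (4,1) (0,5) (0,3) [ray(1,0) blocked at (5,4); ray(1,-1) blocked at (4,1)]
  BB@(4,0): attacks (5,1) (3,1) (2,2) (1,3) (0,4)
  BR@(5,2): attacks (5,3) (5,4) (5,1) (5,0) (4,2) (3,2) (2,2) (1,2) (0,2) [ray(0,1) blocked at (5,4)]
Union (24 distinct): (0,2) (0,3) (0,4) (0,5) (1,0) (1,1) (1,2) (1,3) (1,5) (2,0) (2,2) (2,3) (2,4) (2,5) (3,1) (3,2) (3,4) (4,1) (4,2) (4,4) (5,0) (5,1) (5,3) (5,4)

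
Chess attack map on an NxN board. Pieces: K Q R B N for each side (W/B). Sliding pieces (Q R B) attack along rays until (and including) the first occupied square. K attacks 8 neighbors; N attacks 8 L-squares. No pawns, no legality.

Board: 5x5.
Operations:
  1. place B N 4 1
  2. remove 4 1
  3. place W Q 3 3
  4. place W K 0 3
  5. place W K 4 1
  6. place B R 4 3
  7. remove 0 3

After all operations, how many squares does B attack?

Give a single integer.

Answer: 4

Derivation:
Op 1: place BN@(4,1)
Op 2: remove (4,1)
Op 3: place WQ@(3,3)
Op 4: place WK@(0,3)
Op 5: place WK@(4,1)
Op 6: place BR@(4,3)
Op 7: remove (0,3)
Per-piece attacks for B:
  BR@(4,3): attacks (4,4) (4,2) (4,1) (3,3) [ray(0,-1) blocked at (4,1); ray(-1,0) blocked at (3,3)]
Union (4 distinct): (3,3) (4,1) (4,2) (4,4)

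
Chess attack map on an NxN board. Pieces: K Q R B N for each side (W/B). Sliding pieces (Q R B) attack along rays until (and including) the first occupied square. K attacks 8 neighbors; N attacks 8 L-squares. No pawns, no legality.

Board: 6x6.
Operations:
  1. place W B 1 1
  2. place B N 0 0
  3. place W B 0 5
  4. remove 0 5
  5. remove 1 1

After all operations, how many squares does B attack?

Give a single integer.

Op 1: place WB@(1,1)
Op 2: place BN@(0,0)
Op 3: place WB@(0,5)
Op 4: remove (0,5)
Op 5: remove (1,1)
Per-piece attacks for B:
  BN@(0,0): attacks (1,2) (2,1)
Union (2 distinct): (1,2) (2,1)

Answer: 2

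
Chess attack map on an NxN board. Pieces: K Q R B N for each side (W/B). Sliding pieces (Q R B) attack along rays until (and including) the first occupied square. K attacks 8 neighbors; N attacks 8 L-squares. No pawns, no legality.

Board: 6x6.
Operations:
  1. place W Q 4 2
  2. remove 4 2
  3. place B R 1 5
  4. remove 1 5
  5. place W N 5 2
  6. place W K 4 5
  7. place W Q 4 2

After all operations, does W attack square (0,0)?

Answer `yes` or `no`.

Answer: no

Derivation:
Op 1: place WQ@(4,2)
Op 2: remove (4,2)
Op 3: place BR@(1,5)
Op 4: remove (1,5)
Op 5: place WN@(5,2)
Op 6: place WK@(4,5)
Op 7: place WQ@(4,2)
Per-piece attacks for W:
  WQ@(4,2): attacks (4,3) (4,4) (4,5) (4,1) (4,0) (5,2) (3,2) (2,2) (1,2) (0,2) (5,3) (5,1) (3,3) (2,4) (1,5) (3,1) (2,0) [ray(0,1) blocked at (4,5); ray(1,0) blocked at (5,2)]
  WK@(4,5): attacks (4,4) (5,5) (3,5) (5,4) (3,4)
  WN@(5,2): attacks (4,4) (3,3) (4,0) (3,1)
W attacks (0,0): no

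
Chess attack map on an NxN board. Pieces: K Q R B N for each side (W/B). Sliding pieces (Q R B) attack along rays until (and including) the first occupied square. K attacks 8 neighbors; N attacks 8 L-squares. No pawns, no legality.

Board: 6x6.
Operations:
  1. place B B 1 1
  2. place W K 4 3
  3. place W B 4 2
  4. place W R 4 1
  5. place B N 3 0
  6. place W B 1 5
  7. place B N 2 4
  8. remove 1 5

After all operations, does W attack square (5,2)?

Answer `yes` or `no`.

Answer: yes

Derivation:
Op 1: place BB@(1,1)
Op 2: place WK@(4,3)
Op 3: place WB@(4,2)
Op 4: place WR@(4,1)
Op 5: place BN@(3,0)
Op 6: place WB@(1,5)
Op 7: place BN@(2,4)
Op 8: remove (1,5)
Per-piece attacks for W:
  WR@(4,1): attacks (4,2) (4,0) (5,1) (3,1) (2,1) (1,1) [ray(0,1) blocked at (4,2); ray(-1,0) blocked at (1,1)]
  WB@(4,2): attacks (5,3) (5,1) (3,3) (2,4) (3,1) (2,0) [ray(-1,1) blocked at (2,4)]
  WK@(4,3): attacks (4,4) (4,2) (5,3) (3,3) (5,4) (5,2) (3,4) (3,2)
W attacks (5,2): yes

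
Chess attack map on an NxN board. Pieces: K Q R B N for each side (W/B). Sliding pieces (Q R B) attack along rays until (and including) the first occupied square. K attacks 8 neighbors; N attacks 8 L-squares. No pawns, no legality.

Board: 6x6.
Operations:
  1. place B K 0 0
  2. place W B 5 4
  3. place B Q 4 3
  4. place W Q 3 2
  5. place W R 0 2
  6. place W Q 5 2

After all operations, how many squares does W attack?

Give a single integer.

Answer: 27

Derivation:
Op 1: place BK@(0,0)
Op 2: place WB@(5,4)
Op 3: place BQ@(4,3)
Op 4: place WQ@(3,2)
Op 5: place WR@(0,2)
Op 6: place WQ@(5,2)
Per-piece attacks for W:
  WR@(0,2): attacks (0,3) (0,4) (0,5) (0,1) (0,0) (1,2) (2,2) (3,2) [ray(0,-1) blocked at (0,0); ray(1,0) blocked at (3,2)]
  WQ@(3,2): attacks (3,3) (3,4) (3,5) (3,1) (3,0) (4,2) (5,2) (2,2) (1,2) (0,2) (4,3) (4,1) (5,0) (2,3) (1,4) (0,5) (2,1) (1,0) [ray(1,0) blocked at (5,2); ray(-1,0) blocked at (0,2); ray(1,1) blocked at (4,3)]
  WQ@(5,2): attacks (5,3) (5,4) (5,1) (5,0) (4,2) (3,2) (4,3) (4,1) (3,0) [ray(0,1) blocked at (5,4); ray(-1,0) blocked at (3,2); ray(-1,1) blocked at (4,3)]
  WB@(5,4): attacks (4,5) (4,3) [ray(-1,-1) blocked at (4,3)]
Union (27 distinct): (0,0) (0,1) (0,2) (0,3) (0,4) (0,5) (1,0) (1,2) (1,4) (2,1) (2,2) (2,3) (3,0) (3,1) (3,2) (3,3) (3,4) (3,5) (4,1) (4,2) (4,3) (4,5) (5,0) (5,1) (5,2) (5,3) (5,4)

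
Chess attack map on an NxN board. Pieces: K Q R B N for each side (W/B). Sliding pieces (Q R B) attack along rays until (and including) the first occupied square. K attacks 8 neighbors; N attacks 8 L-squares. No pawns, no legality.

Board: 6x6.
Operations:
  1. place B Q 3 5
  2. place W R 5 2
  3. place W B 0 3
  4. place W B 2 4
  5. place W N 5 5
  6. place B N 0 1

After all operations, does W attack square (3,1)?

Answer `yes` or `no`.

Op 1: place BQ@(3,5)
Op 2: place WR@(5,2)
Op 3: place WB@(0,3)
Op 4: place WB@(2,4)
Op 5: place WN@(5,5)
Op 6: place BN@(0,1)
Per-piece attacks for W:
  WB@(0,3): attacks (1,4) (2,5) (1,2) (2,1) (3,0)
  WB@(2,4): attacks (3,5) (3,3) (4,2) (5,1) (1,5) (1,3) (0,2) [ray(1,1) blocked at (3,5)]
  WR@(5,2): attacks (5,3) (5,4) (5,5) (5,1) (5,0) (4,2) (3,2) (2,2) (1,2) (0,2) [ray(0,1) blocked at (5,5)]
  WN@(5,5): attacks (4,3) (3,4)
W attacks (3,1): no

Answer: no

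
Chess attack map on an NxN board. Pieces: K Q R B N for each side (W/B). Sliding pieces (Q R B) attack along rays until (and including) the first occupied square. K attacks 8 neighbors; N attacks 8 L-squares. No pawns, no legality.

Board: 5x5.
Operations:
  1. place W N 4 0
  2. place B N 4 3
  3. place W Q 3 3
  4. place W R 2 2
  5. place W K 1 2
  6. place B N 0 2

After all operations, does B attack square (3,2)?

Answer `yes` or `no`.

Op 1: place WN@(4,0)
Op 2: place BN@(4,3)
Op 3: place WQ@(3,3)
Op 4: place WR@(2,2)
Op 5: place WK@(1,2)
Op 6: place BN@(0,2)
Per-piece attacks for B:
  BN@(0,2): attacks (1,4) (2,3) (1,0) (2,1)
  BN@(4,3): attacks (2,4) (3,1) (2,2)
B attacks (3,2): no

Answer: no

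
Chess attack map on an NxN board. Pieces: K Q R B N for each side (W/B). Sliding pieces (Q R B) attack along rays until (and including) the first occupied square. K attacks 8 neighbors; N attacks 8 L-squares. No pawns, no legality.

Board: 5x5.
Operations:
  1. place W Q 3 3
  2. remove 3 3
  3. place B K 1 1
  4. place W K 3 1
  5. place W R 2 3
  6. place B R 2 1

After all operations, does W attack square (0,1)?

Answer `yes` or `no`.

Op 1: place WQ@(3,3)
Op 2: remove (3,3)
Op 3: place BK@(1,1)
Op 4: place WK@(3,1)
Op 5: place WR@(2,3)
Op 6: place BR@(2,1)
Per-piece attacks for W:
  WR@(2,3): attacks (2,4) (2,2) (2,1) (3,3) (4,3) (1,3) (0,3) [ray(0,-1) blocked at (2,1)]
  WK@(3,1): attacks (3,2) (3,0) (4,1) (2,1) (4,2) (4,0) (2,2) (2,0)
W attacks (0,1): no

Answer: no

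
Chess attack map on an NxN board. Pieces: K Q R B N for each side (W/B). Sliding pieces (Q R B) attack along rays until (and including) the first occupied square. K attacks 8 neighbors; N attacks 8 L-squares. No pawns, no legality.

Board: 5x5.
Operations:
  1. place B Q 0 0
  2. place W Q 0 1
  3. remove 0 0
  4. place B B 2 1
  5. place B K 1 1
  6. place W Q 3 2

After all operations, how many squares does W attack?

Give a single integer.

Answer: 18

Derivation:
Op 1: place BQ@(0,0)
Op 2: place WQ@(0,1)
Op 3: remove (0,0)
Op 4: place BB@(2,1)
Op 5: place BK@(1,1)
Op 6: place WQ@(3,2)
Per-piece attacks for W:
  WQ@(0,1): attacks (0,2) (0,3) (0,4) (0,0) (1,1) (1,2) (2,3) (3,4) (1,0) [ray(1,0) blocked at (1,1)]
  WQ@(3,2): attacks (3,3) (3,4) (3,1) (3,0) (4,2) (2,2) (1,2) (0,2) (4,3) (4,1) (2,3) (1,4) (2,1) [ray(-1,-1) blocked at (2,1)]
Union (18 distinct): (0,0) (0,2) (0,3) (0,4) (1,0) (1,1) (1,2) (1,4) (2,1) (2,2) (2,3) (3,0) (3,1) (3,3) (3,4) (4,1) (4,2) (4,3)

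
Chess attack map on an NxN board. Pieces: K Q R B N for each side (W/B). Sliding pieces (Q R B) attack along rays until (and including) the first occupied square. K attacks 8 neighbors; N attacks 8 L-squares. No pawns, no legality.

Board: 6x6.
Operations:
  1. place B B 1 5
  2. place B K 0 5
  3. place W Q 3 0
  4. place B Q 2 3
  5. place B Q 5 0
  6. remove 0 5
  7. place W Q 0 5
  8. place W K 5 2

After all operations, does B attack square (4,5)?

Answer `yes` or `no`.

Op 1: place BB@(1,5)
Op 2: place BK@(0,5)
Op 3: place WQ@(3,0)
Op 4: place BQ@(2,3)
Op 5: place BQ@(5,0)
Op 6: remove (0,5)
Op 7: place WQ@(0,5)
Op 8: place WK@(5,2)
Per-piece attacks for B:
  BB@(1,5): attacks (2,4) (3,3) (4,2) (5,1) (0,4)
  BQ@(2,3): attacks (2,4) (2,5) (2,2) (2,1) (2,0) (3,3) (4,3) (5,3) (1,3) (0,3) (3,4) (4,5) (3,2) (4,1) (5,0) (1,4) (0,5) (1,2) (0,1) [ray(1,-1) blocked at (5,0); ray(-1,1) blocked at (0,5)]
  BQ@(5,0): attacks (5,1) (5,2) (4,0) (3,0) (4,1) (3,2) (2,3) [ray(0,1) blocked at (5,2); ray(-1,0) blocked at (3,0); ray(-1,1) blocked at (2,3)]
B attacks (4,5): yes

Answer: yes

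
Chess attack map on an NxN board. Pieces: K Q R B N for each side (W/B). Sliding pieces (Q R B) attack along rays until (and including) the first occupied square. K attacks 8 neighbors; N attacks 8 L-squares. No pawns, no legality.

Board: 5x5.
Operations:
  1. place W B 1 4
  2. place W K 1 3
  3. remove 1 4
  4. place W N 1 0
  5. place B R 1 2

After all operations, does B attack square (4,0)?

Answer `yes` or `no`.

Op 1: place WB@(1,4)
Op 2: place WK@(1,3)
Op 3: remove (1,4)
Op 4: place WN@(1,0)
Op 5: place BR@(1,2)
Per-piece attacks for B:
  BR@(1,2): attacks (1,3) (1,1) (1,0) (2,2) (3,2) (4,2) (0,2) [ray(0,1) blocked at (1,3); ray(0,-1) blocked at (1,0)]
B attacks (4,0): no

Answer: no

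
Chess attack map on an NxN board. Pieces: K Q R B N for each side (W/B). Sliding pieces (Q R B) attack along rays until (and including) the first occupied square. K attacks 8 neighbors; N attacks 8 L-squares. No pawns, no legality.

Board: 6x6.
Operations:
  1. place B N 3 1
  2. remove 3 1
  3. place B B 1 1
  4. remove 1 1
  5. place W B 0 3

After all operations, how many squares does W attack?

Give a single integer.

Op 1: place BN@(3,1)
Op 2: remove (3,1)
Op 3: place BB@(1,1)
Op 4: remove (1,1)
Op 5: place WB@(0,3)
Per-piece attacks for W:
  WB@(0,3): attacks (1,4) (2,5) (1,2) (2,1) (3,0)
Union (5 distinct): (1,2) (1,4) (2,1) (2,5) (3,0)

Answer: 5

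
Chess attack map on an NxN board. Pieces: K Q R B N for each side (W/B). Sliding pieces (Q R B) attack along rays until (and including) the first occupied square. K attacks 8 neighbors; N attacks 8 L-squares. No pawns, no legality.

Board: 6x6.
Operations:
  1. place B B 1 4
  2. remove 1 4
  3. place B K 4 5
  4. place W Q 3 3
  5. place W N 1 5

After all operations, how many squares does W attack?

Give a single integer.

Answer: 19

Derivation:
Op 1: place BB@(1,4)
Op 2: remove (1,4)
Op 3: place BK@(4,5)
Op 4: place WQ@(3,3)
Op 5: place WN@(1,5)
Per-piece attacks for W:
  WN@(1,5): attacks (2,3) (3,4) (0,3)
  WQ@(3,3): attacks (3,4) (3,5) (3,2) (3,1) (3,0) (4,3) (5,3) (2,3) (1,3) (0,3) (4,4) (5,5) (4,2) (5,1) (2,4) (1,5) (2,2) (1,1) (0,0) [ray(-1,1) blocked at (1,5)]
Union (19 distinct): (0,0) (0,3) (1,1) (1,3) (1,5) (2,2) (2,3) (2,4) (3,0) (3,1) (3,2) (3,4) (3,5) (4,2) (4,3) (4,4) (5,1) (5,3) (5,5)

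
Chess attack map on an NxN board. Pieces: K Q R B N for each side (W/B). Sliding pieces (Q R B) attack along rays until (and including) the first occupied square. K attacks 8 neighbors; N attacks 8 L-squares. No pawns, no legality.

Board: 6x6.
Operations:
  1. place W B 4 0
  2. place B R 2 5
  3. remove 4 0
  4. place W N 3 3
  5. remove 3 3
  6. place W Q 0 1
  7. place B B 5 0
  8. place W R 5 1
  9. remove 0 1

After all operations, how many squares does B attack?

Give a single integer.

Op 1: place WB@(4,0)
Op 2: place BR@(2,5)
Op 3: remove (4,0)
Op 4: place WN@(3,3)
Op 5: remove (3,3)
Op 6: place WQ@(0,1)
Op 7: place BB@(5,0)
Op 8: place WR@(5,1)
Op 9: remove (0,1)
Per-piece attacks for B:
  BR@(2,5): attacks (2,4) (2,3) (2,2) (2,1) (2,0) (3,5) (4,5) (5,5) (1,5) (0,5)
  BB@(5,0): attacks (4,1) (3,2) (2,3) (1,4) (0,5)
Union (13 distinct): (0,5) (1,4) (1,5) (2,0) (2,1) (2,2) (2,3) (2,4) (3,2) (3,5) (4,1) (4,5) (5,5)

Answer: 13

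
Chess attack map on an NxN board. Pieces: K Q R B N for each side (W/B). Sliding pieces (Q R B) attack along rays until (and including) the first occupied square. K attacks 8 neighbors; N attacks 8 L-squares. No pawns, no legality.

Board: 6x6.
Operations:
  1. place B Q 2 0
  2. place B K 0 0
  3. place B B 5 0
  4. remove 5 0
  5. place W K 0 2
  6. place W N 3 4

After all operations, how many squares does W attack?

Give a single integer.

Answer: 10

Derivation:
Op 1: place BQ@(2,0)
Op 2: place BK@(0,0)
Op 3: place BB@(5,0)
Op 4: remove (5,0)
Op 5: place WK@(0,2)
Op 6: place WN@(3,4)
Per-piece attacks for W:
  WK@(0,2): attacks (0,3) (0,1) (1,2) (1,3) (1,1)
  WN@(3,4): attacks (5,5) (1,5) (4,2) (5,3) (2,2) (1,3)
Union (10 distinct): (0,1) (0,3) (1,1) (1,2) (1,3) (1,5) (2,2) (4,2) (5,3) (5,5)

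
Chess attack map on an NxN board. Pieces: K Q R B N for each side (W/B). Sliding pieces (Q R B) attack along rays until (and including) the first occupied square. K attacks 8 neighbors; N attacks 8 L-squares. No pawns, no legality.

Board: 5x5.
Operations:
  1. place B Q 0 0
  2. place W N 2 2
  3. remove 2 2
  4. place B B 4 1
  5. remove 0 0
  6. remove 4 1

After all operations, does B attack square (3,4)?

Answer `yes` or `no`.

Op 1: place BQ@(0,0)
Op 2: place WN@(2,2)
Op 3: remove (2,2)
Op 4: place BB@(4,1)
Op 5: remove (0,0)
Op 6: remove (4,1)
Per-piece attacks for B:
B attacks (3,4): no

Answer: no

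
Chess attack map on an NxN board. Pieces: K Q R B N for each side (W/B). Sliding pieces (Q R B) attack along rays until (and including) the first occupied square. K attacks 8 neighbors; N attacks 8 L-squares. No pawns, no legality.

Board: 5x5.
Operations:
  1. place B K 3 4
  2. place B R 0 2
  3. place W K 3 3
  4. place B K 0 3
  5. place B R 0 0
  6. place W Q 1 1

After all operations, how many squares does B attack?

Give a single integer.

Answer: 20

Derivation:
Op 1: place BK@(3,4)
Op 2: place BR@(0,2)
Op 3: place WK@(3,3)
Op 4: place BK@(0,3)
Op 5: place BR@(0,0)
Op 6: place WQ@(1,1)
Per-piece attacks for B:
  BR@(0,0): attacks (0,1) (0,2) (1,0) (2,0) (3,0) (4,0) [ray(0,1) blocked at (0,2)]
  BR@(0,2): attacks (0,3) (0,1) (0,0) (1,2) (2,2) (3,2) (4,2) [ray(0,1) blocked at (0,3); ray(0,-1) blocked at (0,0)]
  BK@(0,3): attacks (0,4) (0,2) (1,3) (1,4) (1,2)
  BK@(3,4): attacks (3,3) (4,4) (2,4) (4,3) (2,3)
Union (20 distinct): (0,0) (0,1) (0,2) (0,3) (0,4) (1,0) (1,2) (1,3) (1,4) (2,0) (2,2) (2,3) (2,4) (3,0) (3,2) (3,3) (4,0) (4,2) (4,3) (4,4)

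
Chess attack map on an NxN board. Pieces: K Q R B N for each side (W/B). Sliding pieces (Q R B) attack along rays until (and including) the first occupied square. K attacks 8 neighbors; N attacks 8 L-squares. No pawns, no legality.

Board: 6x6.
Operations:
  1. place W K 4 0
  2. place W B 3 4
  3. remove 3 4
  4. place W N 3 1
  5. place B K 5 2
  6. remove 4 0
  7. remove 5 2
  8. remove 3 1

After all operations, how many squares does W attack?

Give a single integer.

Op 1: place WK@(4,0)
Op 2: place WB@(3,4)
Op 3: remove (3,4)
Op 4: place WN@(3,1)
Op 5: place BK@(5,2)
Op 6: remove (4,0)
Op 7: remove (5,2)
Op 8: remove (3,1)
Per-piece attacks for W:
Union (0 distinct): (none)

Answer: 0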